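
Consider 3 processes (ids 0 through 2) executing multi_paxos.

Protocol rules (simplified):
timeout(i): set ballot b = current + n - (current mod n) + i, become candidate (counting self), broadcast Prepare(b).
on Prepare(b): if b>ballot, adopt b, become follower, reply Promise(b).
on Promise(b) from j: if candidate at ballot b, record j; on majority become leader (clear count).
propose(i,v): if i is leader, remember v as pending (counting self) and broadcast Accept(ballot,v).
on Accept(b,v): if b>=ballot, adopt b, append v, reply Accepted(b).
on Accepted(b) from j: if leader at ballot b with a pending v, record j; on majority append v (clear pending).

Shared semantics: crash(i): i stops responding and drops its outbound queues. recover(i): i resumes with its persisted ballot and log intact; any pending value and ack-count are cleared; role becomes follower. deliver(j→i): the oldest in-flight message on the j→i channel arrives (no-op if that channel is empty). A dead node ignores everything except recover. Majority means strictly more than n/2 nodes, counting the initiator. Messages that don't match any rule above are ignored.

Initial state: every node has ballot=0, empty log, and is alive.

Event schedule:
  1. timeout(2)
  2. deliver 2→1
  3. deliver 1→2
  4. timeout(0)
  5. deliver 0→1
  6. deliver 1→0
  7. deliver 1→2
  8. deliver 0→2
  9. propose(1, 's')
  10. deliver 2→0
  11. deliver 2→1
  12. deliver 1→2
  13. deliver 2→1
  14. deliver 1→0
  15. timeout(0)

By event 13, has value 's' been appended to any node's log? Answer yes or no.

no

[1] timeout(2) → N2(cand b5 [-])
[2] deliver 2→1 → N1(foll b5 [-])
[3] deliver 1→2 → N2(lead b5 [-])
[4] timeout(0) → N0(cand b3 [-])
[5] deliver 0→1 → ∅
[6] deliver 1→0 → ∅
[7] deliver 1→2 → ∅
[8] deliver 0→2 → ∅
[9] propose(1,'s') → ∅
[10] deliver 2→0 → N0(foll b5 [-])
[11] deliver 2→1 → ∅
[12] deliver 1→2 → ∅
[13] deliver 2→1 → ∅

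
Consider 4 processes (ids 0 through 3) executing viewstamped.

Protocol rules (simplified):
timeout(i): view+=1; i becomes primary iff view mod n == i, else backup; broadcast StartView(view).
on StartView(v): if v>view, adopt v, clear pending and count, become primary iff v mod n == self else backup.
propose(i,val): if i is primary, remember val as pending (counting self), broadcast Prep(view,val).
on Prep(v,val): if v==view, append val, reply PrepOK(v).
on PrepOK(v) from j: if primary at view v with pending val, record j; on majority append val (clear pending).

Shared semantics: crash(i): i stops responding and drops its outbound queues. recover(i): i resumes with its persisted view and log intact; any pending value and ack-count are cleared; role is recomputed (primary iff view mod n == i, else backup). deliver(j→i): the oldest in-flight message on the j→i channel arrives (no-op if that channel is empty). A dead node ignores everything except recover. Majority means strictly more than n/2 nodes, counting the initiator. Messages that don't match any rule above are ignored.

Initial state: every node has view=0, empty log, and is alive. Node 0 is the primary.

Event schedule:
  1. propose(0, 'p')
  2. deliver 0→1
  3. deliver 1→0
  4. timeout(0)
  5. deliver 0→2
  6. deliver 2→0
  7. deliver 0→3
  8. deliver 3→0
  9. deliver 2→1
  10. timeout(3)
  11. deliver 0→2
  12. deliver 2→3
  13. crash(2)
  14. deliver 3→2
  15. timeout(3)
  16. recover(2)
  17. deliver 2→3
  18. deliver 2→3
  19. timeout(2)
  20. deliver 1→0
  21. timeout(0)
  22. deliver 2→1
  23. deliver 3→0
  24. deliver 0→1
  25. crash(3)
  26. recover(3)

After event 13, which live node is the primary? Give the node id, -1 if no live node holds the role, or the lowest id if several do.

[1] propose(0,'p') → ∅
[2] deliver 0→1 → N1(back v0 [p])
[3] deliver 1→0 → ∅
[4] timeout(0) → N0(back v1 [-])
[5] deliver 0→2 → N2(back v0 [p])
[6] deliver 2→0 → ∅
[7] deliver 0→3 → N3(back v0 [p])
[8] deliver 3→0 → ∅
[9] deliver 2→1 → ∅
[10] timeout(3) → N3(back v1 [p])
[11] deliver 0→2 → N2(back v1 [p])
[12] deliver 2→3 → ∅
[13] crash(2) → N2(✗back v1 [p])

-1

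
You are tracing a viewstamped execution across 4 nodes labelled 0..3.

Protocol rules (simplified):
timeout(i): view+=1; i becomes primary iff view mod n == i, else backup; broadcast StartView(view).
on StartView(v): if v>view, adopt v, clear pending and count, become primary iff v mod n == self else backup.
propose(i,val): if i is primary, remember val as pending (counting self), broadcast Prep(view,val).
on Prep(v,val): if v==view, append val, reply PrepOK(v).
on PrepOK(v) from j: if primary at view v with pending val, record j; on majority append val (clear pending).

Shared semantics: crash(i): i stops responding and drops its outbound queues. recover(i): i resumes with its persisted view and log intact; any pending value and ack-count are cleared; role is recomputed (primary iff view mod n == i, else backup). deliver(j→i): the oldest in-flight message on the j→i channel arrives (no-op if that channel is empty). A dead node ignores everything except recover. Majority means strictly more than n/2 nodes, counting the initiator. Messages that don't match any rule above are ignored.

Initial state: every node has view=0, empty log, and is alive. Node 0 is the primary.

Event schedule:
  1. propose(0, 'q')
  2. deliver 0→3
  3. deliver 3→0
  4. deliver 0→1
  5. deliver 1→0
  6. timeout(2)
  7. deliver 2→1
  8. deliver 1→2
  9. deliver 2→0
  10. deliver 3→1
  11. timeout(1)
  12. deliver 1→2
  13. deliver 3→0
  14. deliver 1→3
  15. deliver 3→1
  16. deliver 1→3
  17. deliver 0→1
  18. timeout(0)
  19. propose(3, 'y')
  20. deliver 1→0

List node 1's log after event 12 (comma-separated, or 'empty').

q

e1 propose(0,'q'): ·
e2 deliver 0→3: 3[back,v=0,q]
e3 deliver 3→0: ·
e4 deliver 0→1: 1[back,v=0,q]
e5 deliver 1→0: 0[prim,v=0,q]
e6 timeout(2): 2[back,v=1,-]
e7 deliver 2→1: 1[prim,v=1,q]
e8 deliver 1→2: ·
e9 deliver 2→0: 0[back,v=1,q]
e10 deliver 3→1: ·
e11 timeout(1): 1[back,v=2,q]
e12 deliver 1→2: 2[prim,v=2,-]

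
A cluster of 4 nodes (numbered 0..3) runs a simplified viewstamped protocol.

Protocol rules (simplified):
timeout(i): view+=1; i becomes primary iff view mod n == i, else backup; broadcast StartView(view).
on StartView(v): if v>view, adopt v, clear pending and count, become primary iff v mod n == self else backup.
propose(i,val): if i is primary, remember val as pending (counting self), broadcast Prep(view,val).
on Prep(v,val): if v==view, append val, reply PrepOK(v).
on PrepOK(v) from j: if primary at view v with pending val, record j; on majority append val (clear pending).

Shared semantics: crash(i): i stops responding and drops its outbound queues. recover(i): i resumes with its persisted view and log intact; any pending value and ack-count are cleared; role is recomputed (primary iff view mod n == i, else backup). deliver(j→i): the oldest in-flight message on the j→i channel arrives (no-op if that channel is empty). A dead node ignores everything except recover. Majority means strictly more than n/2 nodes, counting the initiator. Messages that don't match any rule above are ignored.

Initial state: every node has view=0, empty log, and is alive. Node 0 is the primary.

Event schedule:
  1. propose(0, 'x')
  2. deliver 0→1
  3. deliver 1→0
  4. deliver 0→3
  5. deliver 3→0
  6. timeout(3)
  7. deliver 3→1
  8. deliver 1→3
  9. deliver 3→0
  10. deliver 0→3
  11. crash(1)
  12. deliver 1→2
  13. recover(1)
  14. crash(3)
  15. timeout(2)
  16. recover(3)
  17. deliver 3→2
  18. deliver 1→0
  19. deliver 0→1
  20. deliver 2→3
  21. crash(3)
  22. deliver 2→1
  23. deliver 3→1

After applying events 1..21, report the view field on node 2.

1

1. propose(0,'x'):  nop
2. deliver 0→1:  <1:back v0 x>
3. deliver 1→0:  nop
4. deliver 0→3:  <3:back v0 x>
5. deliver 3→0:  <0:prim v0 x>
6. timeout(3):  <3:back v1 x>
7. deliver 3→1:  <1:prim v1 x>
8. deliver 1→3:  nop
9. deliver 3→0:  <0:back v1 x>
10. deliver 0→3:  nop
11. crash(1):  <1:✗prim v1 x>
12. deliver 1→2:  nop
13. recover(1):  <1:prim v1 x>
14. crash(3):  <3:✗back v1 x>
15. timeout(2):  <2:back v1 ->
16. recover(3):  <3:back v1 x>
17. deliver 3→2:  nop
18. deliver 1→0:  nop
19. deliver 0→1:  nop
20. deliver 2→3:  nop
21. crash(3):  <3:✗back v1 x>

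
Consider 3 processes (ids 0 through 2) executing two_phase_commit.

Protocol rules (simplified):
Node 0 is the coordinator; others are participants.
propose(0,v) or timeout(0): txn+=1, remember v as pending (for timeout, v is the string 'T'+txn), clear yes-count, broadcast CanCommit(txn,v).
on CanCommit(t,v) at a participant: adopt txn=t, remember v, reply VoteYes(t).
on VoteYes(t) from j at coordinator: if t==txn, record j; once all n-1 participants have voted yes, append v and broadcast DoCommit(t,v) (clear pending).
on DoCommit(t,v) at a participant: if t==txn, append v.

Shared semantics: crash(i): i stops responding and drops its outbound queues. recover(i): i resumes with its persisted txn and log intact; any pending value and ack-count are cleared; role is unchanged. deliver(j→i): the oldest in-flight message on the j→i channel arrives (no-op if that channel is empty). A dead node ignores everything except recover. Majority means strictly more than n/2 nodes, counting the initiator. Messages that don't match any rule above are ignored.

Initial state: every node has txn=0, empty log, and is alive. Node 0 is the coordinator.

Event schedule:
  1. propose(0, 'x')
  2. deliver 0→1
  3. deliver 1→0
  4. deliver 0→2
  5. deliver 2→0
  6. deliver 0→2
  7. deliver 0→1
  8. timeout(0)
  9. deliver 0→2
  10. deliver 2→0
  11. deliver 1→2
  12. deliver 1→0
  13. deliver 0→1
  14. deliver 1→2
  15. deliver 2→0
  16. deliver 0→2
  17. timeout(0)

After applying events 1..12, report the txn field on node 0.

2

after 1 — propose(0,'x'): n0:coor/t1/[-]
after 2 — deliver 0→1: n1:part/t1/[-]
after 3 — deliver 1→0: ·
after 4 — deliver 0→2: n2:part/t1/[-]
after 5 — deliver 2→0: n0:coor/t1/[x]
after 6 — deliver 0→2: n2:part/t1/[x]
after 7 — deliver 0→1: n1:part/t1/[x]
after 8 — timeout(0): n0:coor/t2/[x]
after 9 — deliver 0→2: n2:part/t2/[x]
after 10 — deliver 2→0: ·
after 11 — deliver 1→2: ·
after 12 — deliver 1→0: ·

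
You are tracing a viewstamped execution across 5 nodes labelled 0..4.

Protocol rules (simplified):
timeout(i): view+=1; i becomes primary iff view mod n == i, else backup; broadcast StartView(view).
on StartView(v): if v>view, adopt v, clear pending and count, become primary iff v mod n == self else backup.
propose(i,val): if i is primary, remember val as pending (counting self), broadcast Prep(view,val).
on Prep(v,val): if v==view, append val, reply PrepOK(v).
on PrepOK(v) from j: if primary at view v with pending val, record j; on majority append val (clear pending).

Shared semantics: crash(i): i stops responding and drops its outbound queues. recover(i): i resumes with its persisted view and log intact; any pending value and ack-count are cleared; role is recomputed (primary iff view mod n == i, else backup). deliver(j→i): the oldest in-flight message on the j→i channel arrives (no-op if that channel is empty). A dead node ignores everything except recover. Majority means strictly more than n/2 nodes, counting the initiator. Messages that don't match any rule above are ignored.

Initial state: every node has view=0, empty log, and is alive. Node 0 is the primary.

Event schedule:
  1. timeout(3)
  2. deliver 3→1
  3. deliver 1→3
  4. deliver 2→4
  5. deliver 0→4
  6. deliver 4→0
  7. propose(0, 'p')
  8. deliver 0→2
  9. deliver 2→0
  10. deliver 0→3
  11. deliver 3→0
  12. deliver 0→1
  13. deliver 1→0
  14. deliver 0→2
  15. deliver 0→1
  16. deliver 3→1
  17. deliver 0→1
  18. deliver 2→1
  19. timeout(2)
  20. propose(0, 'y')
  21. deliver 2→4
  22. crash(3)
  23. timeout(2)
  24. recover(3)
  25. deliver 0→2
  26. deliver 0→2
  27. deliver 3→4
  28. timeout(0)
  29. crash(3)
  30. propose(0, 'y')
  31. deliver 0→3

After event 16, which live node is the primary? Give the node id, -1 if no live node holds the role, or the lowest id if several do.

1

after 1 — timeout(3): n3:back/v1/[-]
after 2 — deliver 3→1: n1:prim/v1/[-]
after 3 — deliver 1→3: ·
after 4 — deliver 2→4: ·
after 5 — deliver 0→4: ·
after 6 — deliver 4→0: ·
after 7 — propose(0,'p'): ·
after 8 — deliver 0→2: n2:back/v0/[p]
after 9 — deliver 2→0: ·
after 10 — deliver 0→3: ·
after 11 — deliver 3→0: n0:back/v1/[-]
after 12 — deliver 0→1: ·
after 13 — deliver 1→0: ·
after 14 — deliver 0→2: ·
after 15 — deliver 0→1: ·
after 16 — deliver 3→1: ·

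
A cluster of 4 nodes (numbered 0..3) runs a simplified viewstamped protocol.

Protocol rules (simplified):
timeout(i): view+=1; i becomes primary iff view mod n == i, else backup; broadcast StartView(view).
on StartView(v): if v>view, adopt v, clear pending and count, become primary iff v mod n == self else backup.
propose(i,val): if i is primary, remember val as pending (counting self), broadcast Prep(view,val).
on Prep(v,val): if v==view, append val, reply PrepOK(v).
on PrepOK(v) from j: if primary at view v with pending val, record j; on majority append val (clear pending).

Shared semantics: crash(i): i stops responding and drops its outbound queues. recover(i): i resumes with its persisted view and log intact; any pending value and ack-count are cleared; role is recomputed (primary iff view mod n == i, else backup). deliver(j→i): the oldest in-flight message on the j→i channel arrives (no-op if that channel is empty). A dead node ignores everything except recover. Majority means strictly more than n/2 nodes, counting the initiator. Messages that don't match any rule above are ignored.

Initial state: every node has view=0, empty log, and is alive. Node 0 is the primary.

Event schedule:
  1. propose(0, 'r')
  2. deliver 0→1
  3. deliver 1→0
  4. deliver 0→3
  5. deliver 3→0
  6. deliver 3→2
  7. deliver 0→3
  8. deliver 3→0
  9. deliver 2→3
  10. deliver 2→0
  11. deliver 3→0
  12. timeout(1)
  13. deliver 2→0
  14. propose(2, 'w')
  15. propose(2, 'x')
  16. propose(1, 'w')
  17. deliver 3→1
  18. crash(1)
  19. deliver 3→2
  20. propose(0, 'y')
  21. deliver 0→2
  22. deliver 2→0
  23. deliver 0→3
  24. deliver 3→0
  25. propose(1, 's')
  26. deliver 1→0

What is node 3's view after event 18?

0

after 1 — propose(0,'r'): ·
after 2 — deliver 0→1: n1:back/v0/[r]
after 3 — deliver 1→0: ·
after 4 — deliver 0→3: n3:back/v0/[r]
after 5 — deliver 3→0: n0:prim/v0/[r]
after 6 — deliver 3→2: ·
after 7 — deliver 0→3: ·
after 8 — deliver 3→0: ·
after 9 — deliver 2→3: ·
after 10 — deliver 2→0: ·
after 11 — deliver 3→0: ·
after 12 — timeout(1): n1:prim/v1/[r]
after 13 — deliver 2→0: ·
after 14 — propose(2,'w'): ·
after 15 — propose(2,'x'): ·
after 16 — propose(1,'w'): ·
after 17 — deliver 3→1: ·
after 18 — crash(1): n1:✗prim/v1/[r]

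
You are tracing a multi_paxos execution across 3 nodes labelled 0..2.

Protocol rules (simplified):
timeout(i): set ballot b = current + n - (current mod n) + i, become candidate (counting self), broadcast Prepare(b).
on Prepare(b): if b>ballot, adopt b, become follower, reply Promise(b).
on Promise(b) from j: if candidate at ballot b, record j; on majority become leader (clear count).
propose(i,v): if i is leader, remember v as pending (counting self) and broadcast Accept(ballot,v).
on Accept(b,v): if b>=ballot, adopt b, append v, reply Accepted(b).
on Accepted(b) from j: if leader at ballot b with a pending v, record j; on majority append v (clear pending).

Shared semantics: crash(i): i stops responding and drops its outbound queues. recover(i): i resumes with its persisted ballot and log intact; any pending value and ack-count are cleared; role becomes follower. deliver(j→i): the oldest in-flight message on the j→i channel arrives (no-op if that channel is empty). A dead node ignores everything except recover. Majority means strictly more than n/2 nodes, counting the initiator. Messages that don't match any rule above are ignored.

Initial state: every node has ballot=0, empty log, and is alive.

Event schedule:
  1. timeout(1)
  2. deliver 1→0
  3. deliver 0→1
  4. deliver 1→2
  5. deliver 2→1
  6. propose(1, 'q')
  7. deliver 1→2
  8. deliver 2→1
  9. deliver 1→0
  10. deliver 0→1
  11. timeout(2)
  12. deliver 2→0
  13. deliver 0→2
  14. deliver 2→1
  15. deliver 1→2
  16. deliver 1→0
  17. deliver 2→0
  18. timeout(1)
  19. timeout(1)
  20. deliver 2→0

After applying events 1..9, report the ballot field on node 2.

4

after 1 — timeout(1): n1:cand/b4/[-]
after 2 — deliver 1→0: n0:foll/b4/[-]
after 3 — deliver 0→1: n1:lead/b4/[-]
after 4 — deliver 1→2: n2:foll/b4/[-]
after 5 — deliver 2→1: ·
after 6 — propose(1,'q'): ·
after 7 — deliver 1→2: n2:foll/b4/[q]
after 8 — deliver 2→1: n1:lead/b4/[q]
after 9 — deliver 1→0: n0:foll/b4/[q]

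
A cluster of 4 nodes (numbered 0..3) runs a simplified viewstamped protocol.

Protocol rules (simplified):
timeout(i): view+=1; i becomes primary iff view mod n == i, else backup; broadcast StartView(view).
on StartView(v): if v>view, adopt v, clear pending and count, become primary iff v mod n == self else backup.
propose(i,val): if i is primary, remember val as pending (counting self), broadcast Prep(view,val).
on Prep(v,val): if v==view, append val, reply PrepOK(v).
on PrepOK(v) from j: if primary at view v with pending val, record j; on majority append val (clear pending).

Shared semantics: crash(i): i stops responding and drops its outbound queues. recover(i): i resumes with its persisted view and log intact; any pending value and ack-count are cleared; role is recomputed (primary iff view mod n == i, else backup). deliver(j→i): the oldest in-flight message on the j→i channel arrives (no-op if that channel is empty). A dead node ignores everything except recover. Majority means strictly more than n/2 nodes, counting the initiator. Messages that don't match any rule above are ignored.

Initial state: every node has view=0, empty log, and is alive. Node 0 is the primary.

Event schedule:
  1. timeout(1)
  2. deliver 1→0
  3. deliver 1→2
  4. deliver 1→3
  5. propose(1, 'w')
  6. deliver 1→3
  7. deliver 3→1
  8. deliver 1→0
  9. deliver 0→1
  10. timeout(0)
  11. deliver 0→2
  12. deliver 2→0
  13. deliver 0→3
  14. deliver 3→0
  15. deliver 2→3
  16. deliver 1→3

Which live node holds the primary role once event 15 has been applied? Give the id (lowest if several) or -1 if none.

1

after 1 — timeout(1): n1:prim/v1/[-]
after 2 — deliver 1→0: n0:back/v1/[-]
after 3 — deliver 1→2: n2:back/v1/[-]
after 4 — deliver 1→3: n3:back/v1/[-]
after 5 — propose(1,'w'): ·
after 6 — deliver 1→3: n3:back/v1/[w]
after 7 — deliver 3→1: ·
after 8 — deliver 1→0: n0:back/v1/[w]
after 9 — deliver 0→1: n1:prim/v1/[w]
after 10 — timeout(0): n0:back/v2/[w]
after 11 — deliver 0→2: n2:prim/v2/[-]
after 12 — deliver 2→0: ·
after 13 — deliver 0→3: n3:back/v2/[w]
after 14 — deliver 3→0: ·
after 15 — deliver 2→3: ·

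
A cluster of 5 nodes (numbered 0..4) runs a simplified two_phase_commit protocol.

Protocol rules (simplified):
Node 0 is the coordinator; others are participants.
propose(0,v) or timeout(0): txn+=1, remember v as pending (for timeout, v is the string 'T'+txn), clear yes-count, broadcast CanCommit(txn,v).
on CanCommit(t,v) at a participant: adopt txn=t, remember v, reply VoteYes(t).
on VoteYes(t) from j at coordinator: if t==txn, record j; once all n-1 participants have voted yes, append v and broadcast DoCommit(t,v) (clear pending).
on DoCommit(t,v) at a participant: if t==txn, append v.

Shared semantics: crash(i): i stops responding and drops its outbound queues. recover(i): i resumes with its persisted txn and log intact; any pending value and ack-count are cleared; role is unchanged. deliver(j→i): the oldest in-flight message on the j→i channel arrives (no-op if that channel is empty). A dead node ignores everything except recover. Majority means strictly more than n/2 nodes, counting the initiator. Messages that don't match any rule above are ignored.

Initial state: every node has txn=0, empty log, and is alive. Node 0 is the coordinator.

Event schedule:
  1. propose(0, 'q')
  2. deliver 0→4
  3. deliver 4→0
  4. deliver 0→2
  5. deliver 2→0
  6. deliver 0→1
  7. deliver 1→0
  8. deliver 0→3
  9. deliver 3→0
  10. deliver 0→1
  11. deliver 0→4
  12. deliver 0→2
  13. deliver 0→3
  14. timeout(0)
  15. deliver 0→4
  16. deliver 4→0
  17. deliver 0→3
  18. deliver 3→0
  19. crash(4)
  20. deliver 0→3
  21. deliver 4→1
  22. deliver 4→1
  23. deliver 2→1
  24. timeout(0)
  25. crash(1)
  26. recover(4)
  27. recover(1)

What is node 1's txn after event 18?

[1] propose(0,'q') → N0(coor t1 [-])
[2] deliver 0→4 → N4(part t1 [-])
[3] deliver 4→0 → ∅
[4] deliver 0→2 → N2(part t1 [-])
[5] deliver 2→0 → ∅
[6] deliver 0→1 → N1(part t1 [-])
[7] deliver 1→0 → ∅
[8] deliver 0→3 → N3(part t1 [-])
[9] deliver 3→0 → N0(coor t1 [q])
[10] deliver 0→1 → N1(part t1 [q])
[11] deliver 0→4 → N4(part t1 [q])
[12] deliver 0→2 → N2(part t1 [q])
[13] deliver 0→3 → N3(part t1 [q])
[14] timeout(0) → N0(coor t2 [q])
[15] deliver 0→4 → N4(part t2 [q])
[16] deliver 4→0 → ∅
[17] deliver 0→3 → N3(part t2 [q])
[18] deliver 3→0 → ∅

1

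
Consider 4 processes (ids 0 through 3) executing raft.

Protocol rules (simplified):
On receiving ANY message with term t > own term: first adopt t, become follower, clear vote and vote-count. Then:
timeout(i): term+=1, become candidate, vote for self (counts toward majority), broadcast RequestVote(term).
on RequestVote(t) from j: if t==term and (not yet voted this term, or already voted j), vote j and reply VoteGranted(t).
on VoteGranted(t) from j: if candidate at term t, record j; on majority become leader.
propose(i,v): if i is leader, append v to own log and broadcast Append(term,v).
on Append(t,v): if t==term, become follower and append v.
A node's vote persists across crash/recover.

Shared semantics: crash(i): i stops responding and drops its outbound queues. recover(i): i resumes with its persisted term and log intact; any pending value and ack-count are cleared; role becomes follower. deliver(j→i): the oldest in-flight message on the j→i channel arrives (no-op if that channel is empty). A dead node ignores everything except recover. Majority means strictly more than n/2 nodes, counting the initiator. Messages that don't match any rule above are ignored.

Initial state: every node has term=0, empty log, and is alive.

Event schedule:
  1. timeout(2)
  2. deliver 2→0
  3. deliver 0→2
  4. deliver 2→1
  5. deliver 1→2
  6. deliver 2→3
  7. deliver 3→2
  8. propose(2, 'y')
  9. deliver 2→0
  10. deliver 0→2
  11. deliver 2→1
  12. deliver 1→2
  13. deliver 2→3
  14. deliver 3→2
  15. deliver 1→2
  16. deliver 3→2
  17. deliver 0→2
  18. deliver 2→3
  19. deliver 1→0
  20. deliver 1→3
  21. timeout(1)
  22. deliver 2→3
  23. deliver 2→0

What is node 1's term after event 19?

after 1 — timeout(2): n2:cand/t1/[-]
after 2 — deliver 2→0: n0:foll/t1/[-]
after 3 — deliver 0→2: ·
after 4 — deliver 2→1: n1:foll/t1/[-]
after 5 — deliver 1→2: n2:lead/t1/[-]
after 6 — deliver 2→3: n3:foll/t1/[-]
after 7 — deliver 3→2: ·
after 8 — propose(2,'y'): n2:lead/t1/[y]
after 9 — deliver 2→0: n0:foll/t1/[y]
after 10 — deliver 0→2: ·
after 11 — deliver 2→1: n1:foll/t1/[y]
after 12 — deliver 1→2: ·
after 13 — deliver 2→3: n3:foll/t1/[y]
after 14 — deliver 3→2: ·
after 15 — deliver 1→2: ·
after 16 — deliver 3→2: ·
after 17 — deliver 0→2: ·
after 18 — deliver 2→3: ·
after 19 — deliver 1→0: ·

1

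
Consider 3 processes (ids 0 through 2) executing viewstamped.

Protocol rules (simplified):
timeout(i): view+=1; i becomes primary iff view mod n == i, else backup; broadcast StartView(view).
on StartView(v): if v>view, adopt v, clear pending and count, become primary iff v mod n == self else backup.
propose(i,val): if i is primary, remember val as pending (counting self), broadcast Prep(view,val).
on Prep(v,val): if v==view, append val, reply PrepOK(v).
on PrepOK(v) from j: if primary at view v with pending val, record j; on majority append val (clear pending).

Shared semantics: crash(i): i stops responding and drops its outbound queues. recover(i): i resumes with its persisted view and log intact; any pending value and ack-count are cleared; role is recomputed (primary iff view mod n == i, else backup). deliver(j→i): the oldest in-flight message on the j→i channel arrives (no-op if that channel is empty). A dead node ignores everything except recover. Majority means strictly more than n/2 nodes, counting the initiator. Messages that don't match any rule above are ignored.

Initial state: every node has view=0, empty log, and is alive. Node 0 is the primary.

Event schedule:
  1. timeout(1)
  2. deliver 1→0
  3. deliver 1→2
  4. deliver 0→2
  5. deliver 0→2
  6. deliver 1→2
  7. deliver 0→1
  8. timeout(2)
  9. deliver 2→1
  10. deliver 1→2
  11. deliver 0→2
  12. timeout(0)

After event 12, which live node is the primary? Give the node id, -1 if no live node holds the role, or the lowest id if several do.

2

e1 timeout(1): 1[prim,v=1,-]
e2 deliver 1→0: 0[back,v=1,-]
e3 deliver 1→2: 2[back,v=1,-]
e4 deliver 0→2: ·
e5 deliver 0→2: ·
e6 deliver 1→2: ·
e7 deliver 0→1: ·
e8 timeout(2): 2[prim,v=2,-]
e9 deliver 2→1: 1[back,v=2,-]
e10 deliver 1→2: ·
e11 deliver 0→2: ·
e12 timeout(0): 0[back,v=2,-]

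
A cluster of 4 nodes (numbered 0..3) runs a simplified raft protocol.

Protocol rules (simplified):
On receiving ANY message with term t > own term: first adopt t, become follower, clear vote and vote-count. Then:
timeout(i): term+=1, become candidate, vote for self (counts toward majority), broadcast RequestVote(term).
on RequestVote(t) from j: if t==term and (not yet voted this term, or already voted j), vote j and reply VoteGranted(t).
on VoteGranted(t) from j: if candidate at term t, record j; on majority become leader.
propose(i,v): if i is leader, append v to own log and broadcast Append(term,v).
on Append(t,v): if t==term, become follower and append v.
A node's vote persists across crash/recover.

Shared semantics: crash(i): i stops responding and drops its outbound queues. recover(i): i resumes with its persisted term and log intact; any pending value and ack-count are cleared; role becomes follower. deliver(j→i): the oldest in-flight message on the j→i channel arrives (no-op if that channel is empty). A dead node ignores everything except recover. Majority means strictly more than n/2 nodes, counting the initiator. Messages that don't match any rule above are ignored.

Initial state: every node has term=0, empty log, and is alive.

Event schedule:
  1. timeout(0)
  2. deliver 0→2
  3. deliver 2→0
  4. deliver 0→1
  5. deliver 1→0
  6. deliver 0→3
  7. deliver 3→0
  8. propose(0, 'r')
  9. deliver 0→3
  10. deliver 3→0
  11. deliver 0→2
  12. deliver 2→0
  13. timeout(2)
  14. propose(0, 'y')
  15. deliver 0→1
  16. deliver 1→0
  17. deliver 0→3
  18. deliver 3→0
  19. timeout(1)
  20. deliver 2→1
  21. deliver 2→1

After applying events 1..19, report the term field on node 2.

2

e1 timeout(0): 0[cand,t=1,-]
e2 deliver 0→2: 2[foll,t=1,-]
e3 deliver 2→0: ·
e4 deliver 0→1: 1[foll,t=1,-]
e5 deliver 1→0: 0[lead,t=1,-]
e6 deliver 0→3: 3[foll,t=1,-]
e7 deliver 3→0: ·
e8 propose(0,'r'): 0[lead,t=1,r]
e9 deliver 0→3: 3[foll,t=1,r]
e10 deliver 3→0: ·
e11 deliver 0→2: 2[foll,t=1,r]
e12 deliver 2→0: ·
e13 timeout(2): 2[cand,t=2,r]
e14 propose(0,'y'): 0[lead,t=1,r,y]
e15 deliver 0→1: 1[foll,t=1,r]
e16 deliver 1→0: ·
e17 deliver 0→3: 3[foll,t=1,r,y]
e18 deliver 3→0: ·
e19 timeout(1): 1[cand,t=2,r]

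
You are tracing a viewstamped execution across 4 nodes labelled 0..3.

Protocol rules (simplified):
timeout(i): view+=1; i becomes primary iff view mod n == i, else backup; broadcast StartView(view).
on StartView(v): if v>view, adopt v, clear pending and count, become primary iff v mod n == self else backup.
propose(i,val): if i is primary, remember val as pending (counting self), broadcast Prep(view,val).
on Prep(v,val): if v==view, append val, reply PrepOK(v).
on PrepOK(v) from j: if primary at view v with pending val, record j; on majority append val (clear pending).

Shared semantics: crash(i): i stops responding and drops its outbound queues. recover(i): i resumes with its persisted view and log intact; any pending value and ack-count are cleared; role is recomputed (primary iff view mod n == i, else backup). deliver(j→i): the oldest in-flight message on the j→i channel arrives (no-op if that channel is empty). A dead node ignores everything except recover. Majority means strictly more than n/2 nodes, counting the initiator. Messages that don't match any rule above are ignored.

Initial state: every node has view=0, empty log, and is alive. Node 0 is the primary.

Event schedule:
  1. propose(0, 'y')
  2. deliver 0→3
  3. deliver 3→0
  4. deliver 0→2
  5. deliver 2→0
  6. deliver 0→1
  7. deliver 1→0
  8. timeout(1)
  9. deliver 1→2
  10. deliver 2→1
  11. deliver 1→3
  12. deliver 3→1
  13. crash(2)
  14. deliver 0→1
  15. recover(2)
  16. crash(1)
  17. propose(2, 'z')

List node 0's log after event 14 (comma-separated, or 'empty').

y

step 1 propose(0,'y'): —
step 2 deliver 0→3: 3={back,v=0,log=y}
step 3 deliver 3→0: —
step 4 deliver 0→2: 2={back,v=0,log=y}
step 5 deliver 2→0: 0={prim,v=0,log=y}
step 6 deliver 0→1: 1={back,v=0,log=y}
step 7 deliver 1→0: —
step 8 timeout(1): 1={prim,v=1,log=y}
step 9 deliver 1→2: 2={back,v=1,log=y}
step 10 deliver 2→1: —
step 11 deliver 1→3: 3={back,v=1,log=y}
step 12 deliver 3→1: —
step 13 crash(2): 2={✗back,v=1,log=y}
step 14 deliver 0→1: —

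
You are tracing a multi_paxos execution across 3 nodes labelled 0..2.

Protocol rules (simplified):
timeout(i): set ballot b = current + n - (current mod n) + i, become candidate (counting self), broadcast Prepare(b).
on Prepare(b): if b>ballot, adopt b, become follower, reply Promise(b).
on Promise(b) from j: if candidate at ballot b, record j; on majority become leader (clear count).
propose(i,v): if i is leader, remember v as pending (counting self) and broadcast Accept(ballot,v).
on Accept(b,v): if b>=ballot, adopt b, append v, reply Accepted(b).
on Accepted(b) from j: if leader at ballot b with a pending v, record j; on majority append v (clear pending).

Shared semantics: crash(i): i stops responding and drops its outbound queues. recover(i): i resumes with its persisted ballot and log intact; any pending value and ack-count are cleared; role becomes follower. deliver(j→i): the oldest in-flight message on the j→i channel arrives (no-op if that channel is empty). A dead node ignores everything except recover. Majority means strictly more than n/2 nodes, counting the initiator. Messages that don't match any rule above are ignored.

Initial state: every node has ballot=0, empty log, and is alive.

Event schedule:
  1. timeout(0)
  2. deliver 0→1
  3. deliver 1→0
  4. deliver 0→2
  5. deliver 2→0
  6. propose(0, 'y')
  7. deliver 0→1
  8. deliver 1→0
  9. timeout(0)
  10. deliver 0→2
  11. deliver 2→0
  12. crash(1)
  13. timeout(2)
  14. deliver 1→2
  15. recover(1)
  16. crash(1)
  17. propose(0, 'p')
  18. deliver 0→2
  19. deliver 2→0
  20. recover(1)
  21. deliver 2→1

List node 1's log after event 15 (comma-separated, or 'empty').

after 1 — timeout(0): n0:cand/b3/[-]
after 2 — deliver 0→1: n1:foll/b3/[-]
after 3 — deliver 1→0: n0:lead/b3/[-]
after 4 — deliver 0→2: n2:foll/b3/[-]
after 5 — deliver 2→0: ·
after 6 — propose(0,'y'): ·
after 7 — deliver 0→1: n1:foll/b3/[y]
after 8 — deliver 1→0: n0:lead/b3/[y]
after 9 — timeout(0): n0:cand/b6/[y]
after 10 — deliver 0→2: n2:foll/b3/[y]
after 11 — deliver 2→0: ·
after 12 — crash(1): n1:✗foll/b3/[y]
after 13 — timeout(2): n2:cand/b8/[y]
after 14 — deliver 1→2: ·
after 15 — recover(1): n1:foll/b3/[y]

y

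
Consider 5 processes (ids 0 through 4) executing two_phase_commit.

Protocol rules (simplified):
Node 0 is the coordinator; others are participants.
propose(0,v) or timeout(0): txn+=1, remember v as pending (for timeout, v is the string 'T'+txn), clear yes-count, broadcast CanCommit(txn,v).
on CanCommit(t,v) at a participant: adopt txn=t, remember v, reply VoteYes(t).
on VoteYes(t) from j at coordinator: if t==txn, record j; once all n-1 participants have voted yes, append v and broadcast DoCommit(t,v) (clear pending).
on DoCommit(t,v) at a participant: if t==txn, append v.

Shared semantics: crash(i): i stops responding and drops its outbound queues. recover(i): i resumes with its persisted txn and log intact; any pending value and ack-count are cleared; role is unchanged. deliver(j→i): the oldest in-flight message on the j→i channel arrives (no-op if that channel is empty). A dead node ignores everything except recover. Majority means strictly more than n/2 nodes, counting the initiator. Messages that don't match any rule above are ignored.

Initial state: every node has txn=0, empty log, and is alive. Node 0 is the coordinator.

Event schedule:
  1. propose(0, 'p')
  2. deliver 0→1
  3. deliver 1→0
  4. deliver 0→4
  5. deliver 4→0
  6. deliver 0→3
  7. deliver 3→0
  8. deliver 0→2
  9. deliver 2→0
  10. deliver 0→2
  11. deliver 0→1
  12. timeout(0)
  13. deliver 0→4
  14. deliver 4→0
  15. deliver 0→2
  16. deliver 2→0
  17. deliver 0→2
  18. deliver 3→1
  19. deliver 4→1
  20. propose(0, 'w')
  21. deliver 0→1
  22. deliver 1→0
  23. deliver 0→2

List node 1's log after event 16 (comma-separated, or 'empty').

[1] propose(0,'p') → N0(coor t1 [-])
[2] deliver 0→1 → N1(part t1 [-])
[3] deliver 1→0 → ∅
[4] deliver 0→4 → N4(part t1 [-])
[5] deliver 4→0 → ∅
[6] deliver 0→3 → N3(part t1 [-])
[7] deliver 3→0 → ∅
[8] deliver 0→2 → N2(part t1 [-])
[9] deliver 2→0 → N0(coor t1 [p])
[10] deliver 0→2 → N2(part t1 [p])
[11] deliver 0→1 → N1(part t1 [p])
[12] timeout(0) → N0(coor t2 [p])
[13] deliver 0→4 → N4(part t1 [p])
[14] deliver 4→0 → ∅
[15] deliver 0→2 → N2(part t2 [p])
[16] deliver 2→0 → ∅

p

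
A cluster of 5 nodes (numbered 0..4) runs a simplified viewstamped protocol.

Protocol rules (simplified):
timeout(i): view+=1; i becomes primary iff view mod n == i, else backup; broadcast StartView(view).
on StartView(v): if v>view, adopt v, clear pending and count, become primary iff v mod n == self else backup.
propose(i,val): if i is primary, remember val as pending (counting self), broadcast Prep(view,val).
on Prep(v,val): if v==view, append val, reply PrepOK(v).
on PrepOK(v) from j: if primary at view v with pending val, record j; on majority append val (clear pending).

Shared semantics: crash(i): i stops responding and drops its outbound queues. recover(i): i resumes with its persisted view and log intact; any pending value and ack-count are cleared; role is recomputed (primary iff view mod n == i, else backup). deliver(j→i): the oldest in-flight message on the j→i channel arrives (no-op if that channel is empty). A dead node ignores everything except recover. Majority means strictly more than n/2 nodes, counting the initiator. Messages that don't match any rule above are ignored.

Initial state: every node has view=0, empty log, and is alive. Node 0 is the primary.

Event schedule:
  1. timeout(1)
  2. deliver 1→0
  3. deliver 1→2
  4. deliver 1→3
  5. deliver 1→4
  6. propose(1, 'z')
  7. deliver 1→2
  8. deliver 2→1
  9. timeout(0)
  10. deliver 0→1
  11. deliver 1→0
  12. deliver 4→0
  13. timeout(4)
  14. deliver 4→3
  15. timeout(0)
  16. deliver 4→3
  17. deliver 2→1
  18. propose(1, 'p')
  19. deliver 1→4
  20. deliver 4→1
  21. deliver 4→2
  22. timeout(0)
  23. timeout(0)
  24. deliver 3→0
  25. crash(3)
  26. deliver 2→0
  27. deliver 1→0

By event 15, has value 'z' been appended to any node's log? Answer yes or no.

[1] timeout(1) → N1(prim v1 [-])
[2] deliver 1→0 → N0(back v1 [-])
[3] deliver 1→2 → N2(back v1 [-])
[4] deliver 1→3 → N3(back v1 [-])
[5] deliver 1→4 → N4(back v1 [-])
[6] propose(1,'z') → ∅
[7] deliver 1→2 → N2(back v1 [z])
[8] deliver 2→1 → ∅
[9] timeout(0) → N0(back v2 [-])
[10] deliver 0→1 → N1(back v2 [-])
[11] deliver 1→0 → ∅
[12] deliver 4→0 → ∅
[13] timeout(4) → N4(back v2 [-])
[14] deliver 4→3 → N3(back v2 [-])
[15] timeout(0) → N0(back v3 [-])

yes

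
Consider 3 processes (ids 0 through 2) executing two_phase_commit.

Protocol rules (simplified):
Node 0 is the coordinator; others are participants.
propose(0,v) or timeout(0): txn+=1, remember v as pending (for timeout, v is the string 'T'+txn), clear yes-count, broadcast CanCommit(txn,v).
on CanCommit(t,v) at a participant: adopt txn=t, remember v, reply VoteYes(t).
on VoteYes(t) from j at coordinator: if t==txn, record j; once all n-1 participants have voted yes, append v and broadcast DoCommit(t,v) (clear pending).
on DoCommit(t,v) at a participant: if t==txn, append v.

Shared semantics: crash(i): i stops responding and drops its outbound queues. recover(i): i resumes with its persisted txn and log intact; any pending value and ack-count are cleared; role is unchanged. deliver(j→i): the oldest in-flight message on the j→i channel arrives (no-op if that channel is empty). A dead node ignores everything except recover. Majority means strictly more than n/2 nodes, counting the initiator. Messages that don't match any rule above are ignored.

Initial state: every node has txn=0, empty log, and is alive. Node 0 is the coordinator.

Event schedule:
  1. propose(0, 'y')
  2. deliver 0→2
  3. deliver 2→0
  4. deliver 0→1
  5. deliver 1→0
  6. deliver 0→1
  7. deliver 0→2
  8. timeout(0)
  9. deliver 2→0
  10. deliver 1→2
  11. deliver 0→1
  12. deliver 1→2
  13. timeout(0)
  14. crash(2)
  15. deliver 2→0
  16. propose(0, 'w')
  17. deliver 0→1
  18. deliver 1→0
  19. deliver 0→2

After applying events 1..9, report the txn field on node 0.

step 1 propose(0,'y'): 0={coor,t=1,log=-}
step 2 deliver 0→2: 2={part,t=1,log=-}
step 3 deliver 2→0: —
step 4 deliver 0→1: 1={part,t=1,log=-}
step 5 deliver 1→0: 0={coor,t=1,log=y}
step 6 deliver 0→1: 1={part,t=1,log=y}
step 7 deliver 0→2: 2={part,t=1,log=y}
step 8 timeout(0): 0={coor,t=2,log=y}
step 9 deliver 2→0: —

2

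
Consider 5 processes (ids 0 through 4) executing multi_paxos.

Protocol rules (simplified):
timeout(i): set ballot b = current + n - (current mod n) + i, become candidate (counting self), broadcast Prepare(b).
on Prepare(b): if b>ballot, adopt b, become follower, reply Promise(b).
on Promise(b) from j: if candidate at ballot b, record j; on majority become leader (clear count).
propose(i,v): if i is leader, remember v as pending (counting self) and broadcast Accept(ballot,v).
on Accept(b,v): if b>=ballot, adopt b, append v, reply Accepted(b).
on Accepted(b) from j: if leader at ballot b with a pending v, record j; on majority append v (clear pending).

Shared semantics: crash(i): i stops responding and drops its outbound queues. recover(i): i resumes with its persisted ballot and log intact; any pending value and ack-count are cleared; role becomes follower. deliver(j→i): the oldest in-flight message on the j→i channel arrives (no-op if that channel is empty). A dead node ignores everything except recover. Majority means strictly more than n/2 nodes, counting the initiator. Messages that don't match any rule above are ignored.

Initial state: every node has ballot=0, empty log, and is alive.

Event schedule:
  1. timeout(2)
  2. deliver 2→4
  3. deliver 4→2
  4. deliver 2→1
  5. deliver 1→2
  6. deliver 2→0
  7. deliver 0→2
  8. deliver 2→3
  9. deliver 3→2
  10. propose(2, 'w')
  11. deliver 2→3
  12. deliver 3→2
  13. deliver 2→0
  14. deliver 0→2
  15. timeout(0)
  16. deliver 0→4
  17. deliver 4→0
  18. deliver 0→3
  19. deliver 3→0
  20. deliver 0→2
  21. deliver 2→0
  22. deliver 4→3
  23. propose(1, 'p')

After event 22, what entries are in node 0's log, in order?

w

after 1 — timeout(2): n2:cand/b7/[-]
after 2 — deliver 2→4: n4:foll/b7/[-]
after 3 — deliver 4→2: ·
after 4 — deliver 2→1: n1:foll/b7/[-]
after 5 — deliver 1→2: n2:lead/b7/[-]
after 6 — deliver 2→0: n0:foll/b7/[-]
after 7 — deliver 0→2: ·
after 8 — deliver 2→3: n3:foll/b7/[-]
after 9 — deliver 3→2: ·
after 10 — propose(2,'w'): ·
after 11 — deliver 2→3: n3:foll/b7/[w]
after 12 — deliver 3→2: ·
after 13 — deliver 2→0: n0:foll/b7/[w]
after 14 — deliver 0→2: n2:lead/b7/[w]
after 15 — timeout(0): n0:cand/b10/[w]
after 16 — deliver 0→4: n4:foll/b10/[-]
after 17 — deliver 4→0: ·
after 18 — deliver 0→3: n3:foll/b10/[w]
after 19 — deliver 3→0: n0:lead/b10/[w]
after 20 — deliver 0→2: n2:foll/b10/[w]
after 21 — deliver 2→0: ·
after 22 — deliver 4→3: ·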